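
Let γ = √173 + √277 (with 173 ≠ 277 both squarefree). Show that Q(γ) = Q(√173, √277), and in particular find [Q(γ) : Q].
[Q(γ) : Q] = 4 (equivalently, Q(γ) = Q(√173, √277))

Obviously Q(γ) ⊆ Q(√173, √277), and [Q(√173, √277):Q] = 4 (since 173, 277 are distinct squarefree integers > 1 with 47921 not a perfect square). To show equality we compute the minimal polynomial of γ. From γ = √173 + √277: γ^2 = 173 + 2√(47921) + 277 = 450 + 2√(47921), so γ^2 - 450 = 2√(47921); squaring, (γ^2 - 450)^2 = 4·47921, i.e. γ^4 - 900γ^2 + 202500 - 191684 = 0, i.e. γ^4 - 900γ^2 + 10816 = 0. So γ is a root of x^4 - 900x^2 + 10816. This polynomial is irreducible over Q: it has no rational root (each ±√173 ± √277 is irrational), and any factorization into two quadratics over Q would force √(47921) ∈ Q (pairing opposite roots) or √173, √277 ∈ Q (other pairings), all impossible. Hence [Q(γ):Q] = 4 = [Q(√173, √277):Q], so Q(γ) = Q(√173, √277).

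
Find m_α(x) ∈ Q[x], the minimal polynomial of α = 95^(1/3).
m_α(x) = x^3 - 95

α satisfies α^3 = 95, so x^3 - 95 annihilates α. By the rational root test, a rational root p/q (in lowest terms) of x^3 - 95 would satisfy p^3 = 95 q^3, forcing q = 1 and p^3 = 95; but 95 is not a perfect cube, contradiction. A monic cubic over Q with no rational root is irreducible (any nontrivial factorization would include a linear factor). Hence x^3 - 95 is the minimal polynomial of α, and in particular [Q(α):Q] = 3.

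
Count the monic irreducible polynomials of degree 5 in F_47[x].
There are 45868992 monic irreducible polynomials of degree 5 over F_47

Each element of F_{47^5} that lies in no proper subfield is a root of exactly one monic irreducible of degree 5 over F_47, and each such polynomial has 5 distinct roots in F_{47^5}. By Möbius inversion the count is N_47(5) = (1/5) Σ_{d|5} μ(5/d) · 47^d = (1/5)(μ(5)·47^1 + μ(1)·47^5) = 229344960/5 = 45868992.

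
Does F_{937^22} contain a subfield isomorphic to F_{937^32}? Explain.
No: F_{937^32} is not a subfield of F_{937^22}

F_{p^m} embeds in F_{p^n} iff m | n. Here 32 ∤ 22 (since 22 = 0·32 + 22 with remainder 22 ≠ 0), so F_{937^32} is not a subfield of F_{937^22}. Equivalently: if it were, the tower law would give 32 = [F_{937^32}:F_937] dividing [F_{937^22}:F_937] = 22, contradiction.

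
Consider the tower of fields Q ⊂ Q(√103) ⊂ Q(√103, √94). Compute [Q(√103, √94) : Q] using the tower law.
[Q(√103, √94) : Q] = 4

[Q(√103):Q] = 2 (min poly x^2 - 103, irreducible since 103 is squarefree > 1). For the top step, suppose √94 ∈ Q(√103), say √94 = c + d√103 with c, d ∈ Q. Squaring: 94 = c^2 + 103d^2 + 2cd√103. Since √103 ∉ Q this forces 2cd = 0. If d = 0 then √94 = c ∈ Q, contradicting 94 squarefree > 1. If c = 0 then 94 = 103d^2, so 103·94 = (103d)^2 is a perfect square in Q — but 103·94 = 9682 is not a perfect square (since 103 and 94 are distinct squarefree integers). Contradiction. Hence √94 ∉ Q(√103), so x^2 - 94 stays irreducible over Q(√103) and [Q(√103, √94) : Q(√103)] = 2. By the tower law, [Q(√103, √94) : Q] = 2 · 2 = 4.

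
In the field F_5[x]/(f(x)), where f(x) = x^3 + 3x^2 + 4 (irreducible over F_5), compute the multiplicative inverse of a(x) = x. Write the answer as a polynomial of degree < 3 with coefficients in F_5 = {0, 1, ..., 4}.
a(x)^(-1) ≡ x^2 + 3x (mod f(x))

Since f is irreducible over F_5, F_5[x]/(f) is a field and a(x) ≠ 0 has an inverse. Apply the extended Euclidean algorithm to f(x) and a(x) in F_5[x]: f(x) = (x^2 + 3x)·a(x) + (4). The last nonzero remainder is the constant 4 = gcd(f, a) in F_5. Back-substituting through the division chain expresses 4 = s(x)·a(x) + t(x)·f(x) with s(x) ≡ 4x^2 + 2x (mod f), so (4x^2 + 2x)·a(x) ≡ 4 (mod f). Multiplying by 4^(-1) ≡ 4 in F_5 gives a(x)^(-1) ≡ 4·(4x^2 + 2x) ≡ x^2 + 3x (mod f). Check: (x)·(x^2 + 3x) = x^3 + 3x^2 ≡ 1 (mod x^3 + 3x^2 + 4).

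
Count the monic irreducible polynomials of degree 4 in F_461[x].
There are 11291240730 monic irreducible polynomials of degree 4 over F_461

Each element of F_{461^4} that lies in no proper subfield is a root of exactly one monic irreducible of degree 4 over F_461, and each such polynomial has 4 distinct roots in F_{461^4}. By Möbius inversion the count is N_461(4) = (1/4) Σ_{d|4} μ(4/d) · 461^d = (1/4)(μ(4)·461^1 + μ(2)·461^2 + μ(1)·461^4) = 45164962920/4 = 11291240730.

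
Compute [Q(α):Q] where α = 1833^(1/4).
[Q(α):Q] = 4

α is a root of x^4 - 1833. By Eisenstein's criterion at the prime p = 3 (which divides the constant term 1833 but p^2 = 9 does not, since 1833 is squarefree), x^4 - 1833 is irreducible over Q. Hence [Q(α):Q] = 4.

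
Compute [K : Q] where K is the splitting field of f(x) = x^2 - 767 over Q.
[K : Q] = 2

f(x) = x^2 - 767 factors as (x - √767)(x + √767). The splitting field is K = Q(√767). Since 767 is squarefree and > 1, it is not a perfect square, so x^2 - 767 is irreducible over Q and [Q(√767) : Q] = 2. Hence [K : Q] = 2.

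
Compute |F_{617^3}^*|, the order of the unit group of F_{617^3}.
|F_{617^3}^*| = 234885112

F_{617^3} has 617^3 = 234885113 elements; its multiplicative group consists of all nonzero elements, so |F_{617^3}^*| = 234885113 - 1 = 234885112. (It is cyclic since any finite subgroup of the multiplicative group of a field is cyclic.)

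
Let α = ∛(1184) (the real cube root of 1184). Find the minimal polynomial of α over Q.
m_α(x) = x^3 - 1184

α satisfies α^3 = 1184, so x^3 - 1184 annihilates α. By the rational root test, a rational root p/q (in lowest terms) of x^3 - 1184 would satisfy p^3 = 1184 q^3, forcing q = 1 and p^3 = 1184; but 1184 is not a perfect cube, contradiction. A monic cubic over Q with no rational root is irreducible (any nontrivial factorization would include a linear factor). Hence x^3 - 1184 is the minimal polynomial of α, and in particular [Q(α):Q] = 3.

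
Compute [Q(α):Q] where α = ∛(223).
[Q(α):Q] = 3

The minimal polynomial of α is x^3 - 223, irreducible over Q since 223 is not a perfect cube (so x^3 - 223 has no rational root). Hence [Q(α):Q] = deg(m_α) = 3.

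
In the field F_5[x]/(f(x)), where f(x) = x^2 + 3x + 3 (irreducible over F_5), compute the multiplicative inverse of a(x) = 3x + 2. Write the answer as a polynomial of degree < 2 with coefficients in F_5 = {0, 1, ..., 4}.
a(x)^(-1) ≡ 4x + 1 (mod f(x))

Since f is irreducible over F_5, F_5[x]/(f) is a field and a(x) ≠ 0 has an inverse. Apply the extended Euclidean algorithm to f(x) and a(x) in F_5[x]: f(x) = (2x + 3)·a(x) + (2). The last nonzero remainder is the constant 2 = gcd(f, a) in F_5. Back-substituting through the division chain expresses 2 = s(x)·a(x) + t(x)·f(x) with s(x) ≡ 3x + 2 (mod f), so (3x + 2)·a(x) ≡ 2 (mod f). Multiplying by 2^(-1) ≡ 3 in F_5 gives a(x)^(-1) ≡ 3·(3x + 2) ≡ 4x + 1 (mod f). Check: (3x + 2)·(4x + 1) = 2x^2 + x + 2 ≡ 1 (mod x^2 + 3x + 3).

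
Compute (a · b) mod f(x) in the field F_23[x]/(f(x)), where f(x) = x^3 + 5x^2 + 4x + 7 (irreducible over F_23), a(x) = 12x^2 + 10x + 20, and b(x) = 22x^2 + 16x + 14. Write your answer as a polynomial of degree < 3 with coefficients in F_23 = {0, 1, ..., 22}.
a · b ≡ 20x^2 + 13x + 12 (mod f(x))

Multiply in F_23[x]: a(x)·b(x) = (12x^2 + 10x + 20)·(22x^2 + 16x + 14) = 11x^4 + 21x^3 + 9x^2 + 4. This has degree ≥ 3, so divide by f(x) over F_23: 11x^4 + 21x^3 + 9x^2 + 4 = (11x + 12)·(x^3 + 5x^2 + 4x + 7) + (20x^2 + 13x + 12). Hence a·b ≡ 20x^2 + 13x + 12 (mod f). (F_23[x]/(f) is a field with 23^3 = 12167 elements since f is irreducible of degree 3.)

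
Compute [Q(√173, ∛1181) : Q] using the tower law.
[Q(√173, ∛1181) : Q] = 6

Let L = Q(√173, ∛1181). Since Q(√173) ⊂ L and [Q(√173):Q] = 2, the tower law gives 2 | [L:Q]. Likewise Q(∛1181) ⊂ L with [Q(∛1181):Q] = 3 (because 1181 is not a perfect cube), so 3 | [L:Q]. As gcd(2,3) = 1, [L:Q] is divisible by 6. Conversely L is generated over Q by √173 and ∛1181, so [L:Q] ≤ 2·3 = 6. Therefore [Q(√173, ∛1181) : Q] = 6.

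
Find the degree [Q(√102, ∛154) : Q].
[Q(√102, ∛154) : Q] = 6

Let L = Q(√102, ∛154). Since Q(√102) ⊂ L and [Q(√102):Q] = 2, the tower law gives 2 | [L:Q]. Likewise Q(∛154) ⊂ L with [Q(∛154):Q] = 3 (because 154 is not a perfect cube), so 3 | [L:Q]. As gcd(2,3) = 1, [L:Q] is divisible by 6. Conversely L is generated over Q by √102 and ∛154, so [L:Q] ≤ 2·3 = 6. Therefore [Q(√102, ∛154) : Q] = 6.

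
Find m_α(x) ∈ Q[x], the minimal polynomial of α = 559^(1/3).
m_α(x) = x^3 - 559

α satisfies α^3 = 559, so x^3 - 559 annihilates α. By the rational root test, a rational root p/q (in lowest terms) of x^3 - 559 would satisfy p^3 = 559 q^3, forcing q = 1 and p^3 = 559; but 559 is not a perfect cube, contradiction. A monic cubic over Q with no rational root is irreducible (any nontrivial factorization would include a linear factor). Hence x^3 - 559 is the minimal polynomial of α, and in particular [Q(α):Q] = 3.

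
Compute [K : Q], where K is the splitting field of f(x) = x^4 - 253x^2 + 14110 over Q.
[K : Q] = 4

Solving the quadratic in x^2: x^2 = (253 ± √(253^2 - 4·14110))/2 = (253 ± √7569)/2 = (253 ± 87)/2, giving x^2 = 83 or x^2 = 170. So f(x) = (x^2 - 83)(x^2 - 170) and the roots of f are ±√83, ±√170. Hence the splitting field is K = Q(√83, √170). Since 83 and 170 are distinct squarefree integers > 1, their product 14110 is not a perfect square, so √170 ∉ Q(√83). By the tower law [K:Q] = [Q(√83,√170):Q(√83)] · [Q(√83):Q] = 2 · 2 = 4.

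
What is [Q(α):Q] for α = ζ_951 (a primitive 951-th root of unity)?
[Q(α):Q] = 632

The minimal polynomial of ζ_951 over Q is the 951-th cyclotomic polynomial Φ_951(x), which is irreducible over Q and has degree φ(951) = 632. Hence [Q(α):Q] = φ(951) = 632.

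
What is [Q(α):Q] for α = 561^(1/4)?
[Q(α):Q] = 4

α is a root of x^4 - 561. By Eisenstein's criterion at the prime p = 3 (which divides the constant term 561 but p^2 = 9 does not, since 561 is squarefree), x^4 - 561 is irreducible over Q. Hence [Q(α):Q] = 4.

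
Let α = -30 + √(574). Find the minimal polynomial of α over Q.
m_α(x) = x^2 + 60x + 326

From α + 30 = √(574), squaring gives (α + 30)^2 = 574, i.e. α^2 + 60α + 900 = 574, so α^2 + 60α + 326 = 0. The discriminant of x^2 + 60x + 326 is (60)^2 - 4·(326) = 3600 - 1304 = 2296, and 4·(574) is not a perfect square in Q since 574 is squarefree and ≠ 1. Hence x^2 + 60x + 326 is irreducible over Q and is the minimal polynomial of α.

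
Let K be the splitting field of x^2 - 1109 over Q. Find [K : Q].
[K : Q] = 2

f(x) = x^2 - 1109 factors as (x - √1109)(x + √1109). The splitting field is K = Q(√1109). Since 1109 is squarefree and > 1, it is not a perfect square, so x^2 - 1109 is irreducible over Q and [Q(√1109) : Q] = 2. Hence [K : Q] = 2.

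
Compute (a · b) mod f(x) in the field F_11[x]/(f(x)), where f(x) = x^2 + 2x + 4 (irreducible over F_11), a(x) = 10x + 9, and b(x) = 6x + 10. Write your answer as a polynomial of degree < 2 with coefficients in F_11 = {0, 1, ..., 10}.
a · b ≡ x + 4 (mod f(x))

Multiply in F_11[x]: a(x)·b(x) = (10x + 9)·(6x + 10) = 5x^2 + 2. This has degree ≥ 2, so divide by f(x) over F_11: 5x^2 + 2 = (5)·(x^2 + 2x + 4) + (x + 4). Hence a·b ≡ x + 4 (mod f). (F_11[x]/(f) is a field with 11^2 = 121 elements since f is irreducible of degree 2.)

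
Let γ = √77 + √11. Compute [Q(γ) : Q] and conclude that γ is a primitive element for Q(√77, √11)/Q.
[Q(γ) : Q] = 4 (equivalently, Q(γ) = Q(√77, √11))

Obviously Q(γ) ⊆ Q(√77, √11), and [Q(√77, √11):Q] = 4 (since 77, 11 are distinct squarefree integers > 1 with 847 not a perfect square). To show equality we compute the minimal polynomial of γ. From γ = √77 + √11: γ^2 = 77 + 2√(847) + 11 = 88 + 2√(847), so γ^2 - 88 = 2√(847); squaring, (γ^2 - 88)^2 = 4·847, i.e. γ^4 - 176γ^2 + 7744 - 3388 = 0, i.e. γ^4 - 176γ^2 + 4356 = 0. So γ is a root of x^4 - 176x^2 + 4356. This polynomial is irreducible over Q: it has no rational root (each ±√77 ± √11 is irrational), and any factorization into two quadratics over Q would force √(847) ∈ Q (pairing opposite roots) or √77, √11 ∈ Q (other pairings), all impossible. Hence [Q(γ):Q] = 4 = [Q(√77, √11):Q], so Q(γ) = Q(√77, √11).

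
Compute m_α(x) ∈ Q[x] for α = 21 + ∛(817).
m_α(x) = x^3 - 63x^2 + 1323x - 10078

Set β = α - 21 = ∛(817), so β^3 = 817. Then (α - 21)^3 - 817 = 0, i.e. α is a root of g(x) = (x - 21)^3 - 817 = x^3 - 63x^2 + 1323x - 10078. Since g(x) = h(x - 21) where h(x) = x^3 - 817, and h is irreducible over Q (because 817 is not a perfect cube, so h has no rational root, and a monic cubic with no rational root is irreducible), g is also irreducible (irreducibility is preserved under the substitution x → x - 21). Hence m_α(x) = x^3 - 63x^2 + 1323x - 10078.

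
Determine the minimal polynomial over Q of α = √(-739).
m_α(x) = x^2 + 739

α satisfies α^2 + 739 = 0, so x^2 + 739 annihilates α. Since d = -739 is squarefree and ≠ 1, it is not a perfect square in Q, so x^2 + 739 has no rational root and is therefore irreducible over Q (a degree-2 polynomial over a field is irreducible iff it has no root). Hence m_α(x) = x^2 + 739.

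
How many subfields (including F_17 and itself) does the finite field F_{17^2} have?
F_{17^2} has 2 subfields

The subfields of F_{p^n} are exactly the fields F_{p^d} for d | n (each is the fixed field of the unique index-d subgroup of Gal(F_{p^n}/F_p) ≅ Z/nZ). The divisors of n = 2 are {1, 2}, giving 2 subfields: F_{17^1}, F_{17^2}.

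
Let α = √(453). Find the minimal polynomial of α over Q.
m_α(x) = x^2 - 453

α satisfies α^2 - 453 = 0, so x^2 - 453 annihilates α. Since d = 453 is squarefree and ≠ 1, it is not a perfect square in Q, so x^2 - 453 has no rational root and is therefore irreducible over Q (a degree-2 polynomial over a field is irreducible iff it has no root). Hence m_α(x) = x^2 - 453.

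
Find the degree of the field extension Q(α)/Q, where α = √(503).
[Q(α):Q] = 2

[Q(α):Q] equals the degree of the minimal polynomial of α. Here α^2 = 503 and x^2 - 503 is irreducible (d = 503 is squarefree, ≠ 1, hence not a square), so deg(m_α) = 2. Thus [Q(α):Q] = 2.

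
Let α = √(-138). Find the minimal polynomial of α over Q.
m_α(x) = x^2 + 138

α satisfies α^2 + 138 = 0, so x^2 + 138 annihilates α. Since d = -138 is squarefree and ≠ 1, it is not a perfect square in Q, so x^2 + 138 has no rational root and is therefore irreducible over Q (a degree-2 polynomial over a field is irreducible iff it has no root). Hence m_α(x) = x^2 + 138.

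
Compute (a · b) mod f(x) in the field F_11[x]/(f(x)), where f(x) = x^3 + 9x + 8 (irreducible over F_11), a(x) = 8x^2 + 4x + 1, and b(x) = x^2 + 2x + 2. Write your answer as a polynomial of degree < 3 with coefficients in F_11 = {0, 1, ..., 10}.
a · b ≡ 8x^2 + 8x + 7 (mod f(x))

Multiply in F_11[x]: a(x)·b(x) = (8x^2 + 4x + 1)·(x^2 + 2x + 2) = 8x^4 + 9x^3 + 3x^2 + 10x + 2. This has degree ≥ 3, so divide by f(x) over F_11: 8x^4 + 9x^3 + 3x^2 + 10x + 2 = (8x + 9)·(x^3 + 9x + 8) + (8x^2 + 8x + 7). Hence a·b ≡ 8x^2 + 8x + 7 (mod f). (F_11[x]/(f) is a field with 11^3 = 1331 elements since f is irreducible of degree 3.)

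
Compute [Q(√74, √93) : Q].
[Q(√74, √93) : Q] = 4

[Q(√74):Q] = 2 (min poly x^2 - 74, irreducible since 74 is squarefree > 1). For the top step, suppose √93 ∈ Q(√74), say √93 = c + d√74 with c, d ∈ Q. Squaring: 93 = c^2 + 74d^2 + 2cd√74. Since √74 ∉ Q this forces 2cd = 0. If d = 0 then √93 = c ∈ Q, contradicting 93 squarefree > 1. If c = 0 then 93 = 74d^2, so 74·93 = (74d)^2 is a perfect square in Q — but 74·93 = 6882 is not a perfect square (since 74 and 93 are distinct squarefree integers). Contradiction. Hence √93 ∉ Q(√74), so x^2 - 93 stays irreducible over Q(√74) and [Q(√74, √93) : Q(√74)] = 2. By the tower law, [Q(√74, √93) : Q] = 2 · 2 = 4.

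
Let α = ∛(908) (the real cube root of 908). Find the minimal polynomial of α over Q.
m_α(x) = x^3 - 908

α satisfies α^3 = 908, so x^3 - 908 annihilates α. By the rational root test, a rational root p/q (in lowest terms) of x^3 - 908 would satisfy p^3 = 908 q^3, forcing q = 1 and p^3 = 908; but 908 is not a perfect cube, contradiction. A monic cubic over Q with no rational root is irreducible (any nontrivial factorization would include a linear factor). Hence x^3 - 908 is the minimal polynomial of α, and in particular [Q(α):Q] = 3.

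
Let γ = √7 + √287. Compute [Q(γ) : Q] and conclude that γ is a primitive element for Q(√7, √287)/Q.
[Q(γ) : Q] = 4 (equivalently, Q(γ) = Q(√7, √287))

Obviously Q(γ) ⊆ Q(√7, √287), and [Q(√7, √287):Q] = 4 (since 7, 287 are distinct squarefree integers > 1 with 2009 not a perfect square). To show equality we compute the minimal polynomial of γ. From γ = √7 + √287: γ^2 = 7 + 2√(2009) + 287 = 294 + 2√(2009), so γ^2 - 294 = 2√(2009); squaring, (γ^2 - 294)^2 = 4·2009, i.e. γ^4 - 588γ^2 + 86436 - 8036 = 0, i.e. γ^4 - 588γ^2 + 78400 = 0. So γ is a root of x^4 - 588x^2 + 78400. This polynomial is irreducible over Q: it has no rational root (each ±√7 ± √287 is irrational), and any factorization into two quadratics over Q would force √(2009) ∈ Q (pairing opposite roots) or √7, √287 ∈ Q (other pairings), all impossible. Hence [Q(γ):Q] = 4 = [Q(√7, √287):Q], so Q(γ) = Q(√7, √287).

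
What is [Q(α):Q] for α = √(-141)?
[Q(α):Q] = 2

[Q(α):Q] equals the degree of the minimal polynomial of α. Here α^2 = -141 and x^2 + 141 is irreducible (d = -141 is squarefree, ≠ 1, hence not a square), so deg(m_α) = 2. Thus [Q(α):Q] = 2.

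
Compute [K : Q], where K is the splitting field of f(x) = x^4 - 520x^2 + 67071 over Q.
[K : Q] = 4

Solving the quadratic in x^2: x^2 = (520 ± √(520^2 - 4·67071))/2 = (520 ± √2116)/2 = (520 ± 46)/2, giving x^2 = 283 or x^2 = 237. So f(x) = (x^2 - 283)(x^2 - 237) and the roots of f are ±√283, ±√237. Hence the splitting field is K = Q(√283, √237). Since 283 and 237 are distinct squarefree integers > 1, their product 67071 is not a perfect square, so √237 ∉ Q(√283). By the tower law [K:Q] = [Q(√283,√237):Q(√283)] · [Q(√283):Q] = 2 · 2 = 4.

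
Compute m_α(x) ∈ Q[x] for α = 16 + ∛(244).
m_α(x) = x^3 - 48x^2 + 768x - 4340

Set β = α - 16 = ∛(244), so β^3 = 244. Then (α - 16)^3 - 244 = 0, i.e. α is a root of g(x) = (x - 16)^3 - 244 = x^3 - 48x^2 + 768x - 4340. Since g(x) = h(x - 16) where h(x) = x^3 - 244, and h is irreducible over Q (because 244 is not a perfect cube, so h has no rational root, and a monic cubic with no rational root is irreducible), g is also irreducible (irreducibility is preserved under the substitution x → x - 16). Hence m_α(x) = x^3 - 48x^2 + 768x - 4340.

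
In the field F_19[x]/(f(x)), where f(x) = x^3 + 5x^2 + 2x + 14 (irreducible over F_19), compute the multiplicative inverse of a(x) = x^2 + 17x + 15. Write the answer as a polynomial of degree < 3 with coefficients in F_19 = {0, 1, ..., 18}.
a(x)^(-1) ≡ x^2 + x + 16 (mod f(x))

Since f is irreducible over F_19, F_19[x]/(f) is a field and a(x) ≠ 0 has an inverse. Apply the extended Euclidean algorithm to f(x) and a(x) in F_19[x]: f(x) = (x + 7)·a(x) + (x + 4);  a(x) = (x + 13)·(x + 4) + (1). The last nonzero remainder is the constant 1 = gcd(f, a) in F_19. Back-substituting through the division chain expresses 1 = s(x)·a(x) + t(x)·f(x) with s(x) ≡ x^2 + x + 16 (mod f), so a(x)^(-1) ≡ s(x) = x^2 + x + 16 (mod f). Check: (x^2 + 17x + 15)·(x^2 + x + 16) = x^4 + 18x^3 + 10x^2 + 2x + 12 ≡ 1 (mod x^3 + 5x^2 + 2x + 14).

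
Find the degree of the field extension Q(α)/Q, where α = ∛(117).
[Q(α):Q] = 3

The minimal polynomial of α is x^3 - 117, irreducible over Q since 117 is not a perfect cube (so x^3 - 117 has no rational root). Hence [Q(α):Q] = deg(m_α) = 3.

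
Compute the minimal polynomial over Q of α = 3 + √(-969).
m_α(x) = x^2 - 6x + 978

From α - 3 = √(-969), squaring gives (α - 3)^2 = -969, i.e. α^2 - 6α + 9 = -969, so α^2 - 6α + 978 = 0. The discriminant of x^2 - 6x + 978 is (-6)^2 - 4·(978) = 36 - 3912 = -3876, and 4·(-969) is not a perfect square in Q since -969 is squarefree and ≠ 1. Hence x^2 - 6x + 978 is irreducible over Q and is the minimal polynomial of α.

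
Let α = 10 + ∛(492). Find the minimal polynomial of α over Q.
m_α(x) = x^3 - 30x^2 + 300x - 1492

Set β = α - 10 = ∛(492), so β^3 = 492. Then (α - 10)^3 - 492 = 0, i.e. α is a root of g(x) = (x - 10)^3 - 492 = x^3 - 30x^2 + 300x - 1492. Since g(x) = h(x - 10) where h(x) = x^3 - 492, and h is irreducible over Q (because 492 is not a perfect cube, so h has no rational root, and a monic cubic with no rational root is irreducible), g is also irreducible (irreducibility is preserved under the substitution x → x - 10). Hence m_α(x) = x^3 - 30x^2 + 300x - 1492.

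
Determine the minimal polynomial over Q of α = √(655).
m_α(x) = x^2 - 655

α satisfies α^2 - 655 = 0, so x^2 - 655 annihilates α. Since d = 655 is squarefree and ≠ 1, it is not a perfect square in Q, so x^2 - 655 has no rational root and is therefore irreducible over Q (a degree-2 polynomial over a field is irreducible iff it has no root). Hence m_α(x) = x^2 - 655.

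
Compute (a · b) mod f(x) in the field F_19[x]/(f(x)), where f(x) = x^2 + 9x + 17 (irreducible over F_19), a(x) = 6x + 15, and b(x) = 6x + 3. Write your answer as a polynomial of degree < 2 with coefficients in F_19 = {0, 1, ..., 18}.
a · b ≡ 12x + 3 (mod f(x))

Multiply in F_19[x]: a(x)·b(x) = (6x + 15)·(6x + 3) = 17x^2 + 13x + 7. This has degree ≥ 2, so divide by f(x) over F_19: 17x^2 + 13x + 7 = (17)·(x^2 + 9x + 17) + (12x + 3). Hence a·b ≡ 12x + 3 (mod f). (F_19[x]/(f) is a field with 19^2 = 361 elements since f is irreducible of degree 2.)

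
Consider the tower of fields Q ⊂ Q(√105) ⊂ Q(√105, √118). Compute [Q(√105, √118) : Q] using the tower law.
[Q(√105, √118) : Q] = 4

[Q(√105):Q] = 2 (min poly x^2 - 105, irreducible since 105 is squarefree > 1). For the top step, suppose √118 ∈ Q(√105), say √118 = c + d√105 with c, d ∈ Q. Squaring: 118 = c^2 + 105d^2 + 2cd√105. Since √105 ∉ Q this forces 2cd = 0. If d = 0 then √118 = c ∈ Q, contradicting 118 squarefree > 1. If c = 0 then 118 = 105d^2, so 105·118 = (105d)^2 is a perfect square in Q — but 105·118 = 12390 is not a perfect square (since 105 and 118 are distinct squarefree integers). Contradiction. Hence √118 ∉ Q(√105), so x^2 - 118 stays irreducible over Q(√105) and [Q(√105, √118) : Q(√105)] = 2. By the tower law, [Q(√105, √118) : Q] = 2 · 2 = 4.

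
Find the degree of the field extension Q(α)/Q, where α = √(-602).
[Q(α):Q] = 2

[Q(α):Q] equals the degree of the minimal polynomial of α. Here α^2 = -602 and x^2 + 602 is irreducible (d = -602 is squarefree, ≠ 1, hence not a square), so deg(m_α) = 2. Thus [Q(α):Q] = 2.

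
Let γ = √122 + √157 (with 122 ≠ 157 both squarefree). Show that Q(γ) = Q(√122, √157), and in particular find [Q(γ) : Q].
[Q(γ) : Q] = 4 (equivalently, Q(γ) = Q(√122, √157))

Obviously Q(γ) ⊆ Q(√122, √157), and [Q(√122, √157):Q] = 4 (since 122, 157 are distinct squarefree integers > 1 with 19154 not a perfect square). To show equality we compute the minimal polynomial of γ. From γ = √122 + √157: γ^2 = 122 + 2√(19154) + 157 = 279 + 2√(19154), so γ^2 - 279 = 2√(19154); squaring, (γ^2 - 279)^2 = 4·19154, i.e. γ^4 - 558γ^2 + 77841 - 76616 = 0, i.e. γ^4 - 558γ^2 + 1225 = 0. So γ is a root of x^4 - 558x^2 + 1225. This polynomial is irreducible over Q: it has no rational root (each ±√122 ± √157 is irrational), and any factorization into two quadratics over Q would force √(19154) ∈ Q (pairing opposite roots) or √122, √157 ∈ Q (other pairings), all impossible. Hence [Q(γ):Q] = 4 = [Q(√122, √157):Q], so Q(γ) = Q(√122, √157).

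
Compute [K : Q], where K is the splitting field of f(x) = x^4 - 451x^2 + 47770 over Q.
[K : Q] = 4

Solving the quadratic in x^2: x^2 = (451 ± √(451^2 - 4·47770))/2 = (451 ± √12321)/2 = (451 ± 111)/2, giving x^2 = 281 or x^2 = 170. So f(x) = (x^2 - 281)(x^2 - 170) and the roots of f are ±√281, ±√170. Hence the splitting field is K = Q(√281, √170). Since 281 and 170 are distinct squarefree integers > 1, their product 47770 is not a perfect square, so √170 ∉ Q(√281). By the tower law [K:Q] = [Q(√281,√170):Q(√281)] · [Q(√281):Q] = 2 · 2 = 4.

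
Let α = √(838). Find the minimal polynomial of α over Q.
m_α(x) = x^2 - 838

α satisfies α^2 - 838 = 0, so x^2 - 838 annihilates α. Since d = 838 is squarefree and ≠ 1, it is not a perfect square in Q, so x^2 - 838 has no rational root and is therefore irreducible over Q (a degree-2 polynomial over a field is irreducible iff it has no root). Hence m_α(x) = x^2 - 838.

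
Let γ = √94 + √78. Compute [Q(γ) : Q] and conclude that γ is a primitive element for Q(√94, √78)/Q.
[Q(γ) : Q] = 4 (equivalently, Q(γ) = Q(√94, √78))

Obviously Q(γ) ⊆ Q(√94, √78), and [Q(√94, √78):Q] = 4 (since 94, 78 are distinct squarefree integers > 1 with 7332 not a perfect square). To show equality we compute the minimal polynomial of γ. From γ = √94 + √78: γ^2 = 94 + 2√(7332) + 78 = 172 + 2√(7332), so γ^2 - 172 = 2√(7332); squaring, (γ^2 - 172)^2 = 4·7332, i.e. γ^4 - 344γ^2 + 29584 - 29328 = 0, i.e. γ^4 - 344γ^2 + 256 = 0. So γ is a root of x^4 - 344x^2 + 256. This polynomial is irreducible over Q: it has no rational root (each ±√94 ± √78 is irrational), and any factorization into two quadratics over Q would force √(7332) ∈ Q (pairing opposite roots) or √94, √78 ∈ Q (other pairings), all impossible. Hence [Q(γ):Q] = 4 = [Q(√94, √78):Q], so Q(γ) = Q(√94, √78).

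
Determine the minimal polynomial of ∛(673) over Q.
m_α(x) = x^3 - 673

α satisfies α^3 = 673, so x^3 - 673 annihilates α. By the rational root test, a rational root p/q (in lowest terms) of x^3 - 673 would satisfy p^3 = 673 q^3, forcing q = 1 and p^3 = 673; but 673 is not a perfect cube, contradiction. A monic cubic over Q with no rational root is irreducible (any nontrivial factorization would include a linear factor). Hence x^3 - 673 is the minimal polynomial of α, and in particular [Q(α):Q] = 3.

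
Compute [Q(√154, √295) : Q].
[Q(√154, √295) : Q] = 4

[Q(√154):Q] = 2 (min poly x^2 - 154, irreducible since 154 is squarefree > 1). For the top step, suppose √295 ∈ Q(√154), say √295 = c + d√154 with c, d ∈ Q. Squaring: 295 = c^2 + 154d^2 + 2cd√154. Since √154 ∉ Q this forces 2cd = 0. If d = 0 then √295 = c ∈ Q, contradicting 295 squarefree > 1. If c = 0 then 295 = 154d^2, so 154·295 = (154d)^2 is a perfect square in Q — but 154·295 = 45430 is not a perfect square (since 154 and 295 are distinct squarefree integers). Contradiction. Hence √295 ∉ Q(√154), so x^2 - 295 stays irreducible over Q(√154) and [Q(√154, √295) : Q(√154)] = 2. By the tower law, [Q(√154, √295) : Q] = 2 · 2 = 4.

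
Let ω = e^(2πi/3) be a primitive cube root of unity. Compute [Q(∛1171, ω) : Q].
[Q(∛1171, ω) : Q] = 6

[Q(∛1171):Q] = 3 (min poly x^3 - 1171, irreducible since 1171 is not a perfect cube). [Q(ω):Q] = 2 (min poly x^2 + x + 1). Since Q(∛1171) ⊂ R and ω ∉ R, we have ω ∉ Q(∛1171), so x^2 + x + 1 remains irreducible over Q(∛1171) and [Q(∛1171, ω) : Q(∛1171)] = 2. By the tower law, [Q(∛1171, ω) : Q] = 3 · 2 = 6. (In fact Q(∛1171, ω) is the splitting field of x^3 - 1171 over Q.)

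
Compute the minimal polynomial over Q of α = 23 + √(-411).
m_α(x) = x^2 - 46x + 940

From α - 23 = √(-411), squaring gives (α - 23)^2 = -411, i.e. α^2 - 46α + 529 = -411, so α^2 - 46α + 940 = 0. The discriminant of x^2 - 46x + 940 is (-46)^2 - 4·(940) = 2116 - 3760 = -1644, and 4·(-411) is not a perfect square in Q since -411 is squarefree and ≠ 1. Hence x^2 - 46x + 940 is irreducible over Q and is the minimal polynomial of α.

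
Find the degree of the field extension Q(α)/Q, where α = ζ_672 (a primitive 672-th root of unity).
[Q(α):Q] = 192

The minimal polynomial of ζ_672 over Q is the 672-th cyclotomic polynomial Φ_672(x), which is irreducible over Q and has degree φ(672) = 192. Hence [Q(α):Q] = φ(672) = 192.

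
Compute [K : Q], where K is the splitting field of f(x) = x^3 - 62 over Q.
[K : Q] = 6

The roots of x^3 - 62 are ∛62, ω∛62, ω^2∛62 where ω = e^(2πi/3) is a primitive cube root of unity, so K = Q(∛62, ω). Now [Q(∛62):Q] = 3 (since 62 is not a perfect cube, x^3 - 62 is irreducible) and [Q(ω):Q] = 2. Both 2 and 3 divide [K:Q], and [K:Q] ≤ 3·2 = 6, so [K:Q] = 6. (Equivalently: Q(∛62) ⊂ R but ω ∉ R, so [K : Q(∛62)] = 2.)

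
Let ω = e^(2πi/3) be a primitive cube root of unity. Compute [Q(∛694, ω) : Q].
[Q(∛694, ω) : Q] = 6

[Q(∛694):Q] = 3 (min poly x^3 - 694, irreducible since 694 is not a perfect cube). [Q(ω):Q] = 2 (min poly x^2 + x + 1). Since Q(∛694) ⊂ R and ω ∉ R, we have ω ∉ Q(∛694), so x^2 + x + 1 remains irreducible over Q(∛694) and [Q(∛694, ω) : Q(∛694)] = 2. By the tower law, [Q(∛694, ω) : Q] = 3 · 2 = 6. (In fact Q(∛694, ω) is the splitting field of x^3 - 694 over Q.)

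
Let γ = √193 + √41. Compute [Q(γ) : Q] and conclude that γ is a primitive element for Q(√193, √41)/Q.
[Q(γ) : Q] = 4 (equivalently, Q(γ) = Q(√193, √41))

Obviously Q(γ) ⊆ Q(√193, √41), and [Q(√193, √41):Q] = 4 (since 193, 41 are distinct squarefree integers > 1 with 7913 not a perfect square). To show equality we compute the minimal polynomial of γ. From γ = √193 + √41: γ^2 = 193 + 2√(7913) + 41 = 234 + 2√(7913), so γ^2 - 234 = 2√(7913); squaring, (γ^2 - 234)^2 = 4·7913, i.e. γ^4 - 468γ^2 + 54756 - 31652 = 0, i.e. γ^4 - 468γ^2 + 23104 = 0. So γ is a root of x^4 - 468x^2 + 23104. This polynomial is irreducible over Q: it has no rational root (each ±√193 ± √41 is irrational), and any factorization into two quadratics over Q would force √(7913) ∈ Q (pairing opposite roots) or √193, √41 ∈ Q (other pairings), all impossible. Hence [Q(γ):Q] = 4 = [Q(√193, √41):Q], so Q(γ) = Q(√193, √41).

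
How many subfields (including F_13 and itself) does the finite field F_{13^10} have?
F_{13^10} has 4 subfields

The subfields of F_{p^n} are exactly the fields F_{p^d} for d | n (each is the fixed field of the unique index-d subgroup of Gal(F_{p^n}/F_p) ≅ Z/nZ). The divisors of n = 10 are {1, 2, 5, 10}, giving 4 subfields: F_{13^1}, F_{13^2}, F_{13^5}, F_{13^10}.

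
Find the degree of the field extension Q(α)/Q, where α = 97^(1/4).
[Q(α):Q] = 4

α is a root of x^4 - 97. By Eisenstein's criterion at the prime p = 97 (which divides the constant term 97 but p^2 = 9409 does not, since 97 is squarefree), x^4 - 97 is irreducible over Q. Hence [Q(α):Q] = 4.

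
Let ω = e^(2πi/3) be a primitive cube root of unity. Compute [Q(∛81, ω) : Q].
[Q(∛81, ω) : Q] = 6

[Q(∛81):Q] = 3 (min poly x^3 - 81, irreducible since 81 is not a perfect cube). [Q(ω):Q] = 2 (min poly x^2 + x + 1). Since Q(∛81) ⊂ R and ω ∉ R, we have ω ∉ Q(∛81), so x^2 + x + 1 remains irreducible over Q(∛81) and [Q(∛81, ω) : Q(∛81)] = 2. By the tower law, [Q(∛81, ω) : Q] = 3 · 2 = 6. (In fact Q(∛81, ω) is the splitting field of x^3 - 81 over Q.)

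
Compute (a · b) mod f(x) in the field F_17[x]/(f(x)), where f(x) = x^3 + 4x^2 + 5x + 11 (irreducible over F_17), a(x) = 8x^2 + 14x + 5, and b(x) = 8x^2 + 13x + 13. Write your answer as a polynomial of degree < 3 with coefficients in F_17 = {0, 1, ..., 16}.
a · b ≡ 13x^2 + 15x + 12 (mod f(x))

Multiply in F_17[x]: a(x)·b(x) = (8x^2 + 14x + 5)·(8x^2 + 13x + 13) = 13x^4 + 12x^3 + 3x^2 + 9x + 14. This has degree ≥ 3, so divide by f(x) over F_17: 13x^4 + 12x^3 + 3x^2 + 9x + 14 = (13x + 11)·(x^3 + 4x^2 + 5x + 11) + (13x^2 + 15x + 12). Hence a·b ≡ 13x^2 + 15x + 12 (mod f). (F_17[x]/(f) is a field with 17^3 = 4913 elements since f is irreducible of degree 3.)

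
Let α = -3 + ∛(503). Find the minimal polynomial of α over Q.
m_α(x) = x^3 + 9x^2 + 27x - 476

Set β = α + 3 = ∛(503), so β^3 = 503. Then (α + 3)^3 - 503 = 0, i.e. α is a root of g(x) = (x + 3)^3 - 503 = x^3 + 9x^2 + 27x - 476. Since g(x) = h(x + 3) where h(x) = x^3 - 503, and h is irreducible over Q (because 503 is not a perfect cube, so h has no rational root, and a monic cubic with no rational root is irreducible), g is also irreducible (irreducibility is preserved under the substitution x → x + 3). Hence m_α(x) = x^3 + 9x^2 + 27x - 476.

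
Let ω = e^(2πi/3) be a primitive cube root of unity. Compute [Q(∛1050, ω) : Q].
[Q(∛1050, ω) : Q] = 6

[Q(∛1050):Q] = 3 (min poly x^3 - 1050, irreducible since 1050 is not a perfect cube). [Q(ω):Q] = 2 (min poly x^2 + x + 1). Since Q(∛1050) ⊂ R and ω ∉ R, we have ω ∉ Q(∛1050), so x^2 + x + 1 remains irreducible over Q(∛1050) and [Q(∛1050, ω) : Q(∛1050)] = 2. By the tower law, [Q(∛1050, ω) : Q] = 3 · 2 = 6. (In fact Q(∛1050, ω) is the splitting field of x^3 - 1050 over Q.)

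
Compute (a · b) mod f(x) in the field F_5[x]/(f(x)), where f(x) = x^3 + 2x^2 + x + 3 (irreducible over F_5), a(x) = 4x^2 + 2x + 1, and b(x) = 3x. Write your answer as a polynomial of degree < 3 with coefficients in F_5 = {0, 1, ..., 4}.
a · b ≡ 2x^2 + x + 4 (mod f(x))

Multiply in F_5[x]: a(x)·b(x) = (4x^2 + 2x + 1)·(3x) = 2x^3 + x^2 + 3x. This has degree ≥ 3, so divide by f(x) over F_5: 2x^3 + x^2 + 3x = (2)·(x^3 + 2x^2 + x + 3) + (2x^2 + x + 4). Hence a·b ≡ 2x^2 + x + 4 (mod f). (F_5[x]/(f) is a field with 5^3 = 125 elements since f is irreducible of degree 3.)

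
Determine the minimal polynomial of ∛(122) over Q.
m_α(x) = x^3 - 122

α satisfies α^3 = 122, so x^3 - 122 annihilates α. By the rational root test, a rational root p/q (in lowest terms) of x^3 - 122 would satisfy p^3 = 122 q^3, forcing q = 1 and p^3 = 122; but 122 is not a perfect cube, contradiction. A monic cubic over Q with no rational root is irreducible (any nontrivial factorization would include a linear factor). Hence x^3 - 122 is the minimal polynomial of α, and in particular [Q(α):Q] = 3.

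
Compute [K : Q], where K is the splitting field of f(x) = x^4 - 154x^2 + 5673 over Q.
[K : Q] = 4

Solving the quadratic in x^2: x^2 = (154 ± √(154^2 - 4·5673))/2 = (154 ± √1024)/2 = (154 ± 32)/2, giving x^2 = 93 or x^2 = 61. So f(x) = (x^2 - 93)(x^2 - 61) and the roots of f are ±√93, ±√61. Hence the splitting field is K = Q(√93, √61). Since 93 and 61 are distinct squarefree integers > 1, their product 5673 is not a perfect square, so √61 ∉ Q(√93). By the tower law [K:Q] = [Q(√93,√61):Q(√93)] · [Q(√93):Q] = 2 · 2 = 4.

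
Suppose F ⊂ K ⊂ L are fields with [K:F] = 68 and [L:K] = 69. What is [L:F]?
[L:F] = 4692

The tower law says that for any tower of field extensions F ⊂ K ⊂ L with finite degrees, [L:F] = [L:K] · [K:F]. Here this gives [L:F] = 69 · 68 = 4692.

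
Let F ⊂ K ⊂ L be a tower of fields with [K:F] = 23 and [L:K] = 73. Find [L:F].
[L:F] = 1679

The tower law says that for any tower of field extensions F ⊂ K ⊂ L with finite degrees, [L:F] = [L:K] · [K:F]. Here this gives [L:F] = 73 · 23 = 1679.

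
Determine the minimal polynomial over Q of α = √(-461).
m_α(x) = x^2 + 461

α satisfies α^2 + 461 = 0, so x^2 + 461 annihilates α. Since d = -461 is squarefree and ≠ 1, it is not a perfect square in Q, so x^2 + 461 has no rational root and is therefore irreducible over Q (a degree-2 polynomial over a field is irreducible iff it has no root). Hence m_α(x) = x^2 + 461.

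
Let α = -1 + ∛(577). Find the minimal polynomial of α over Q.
m_α(x) = x^3 + 3x^2 + 3x - 576

Set β = α + 1 = ∛(577), so β^3 = 577. Then (α + 1)^3 - 577 = 0, i.e. α is a root of g(x) = (x + 1)^3 - 577 = x^3 + 3x^2 + 3x - 576. Since g(x) = h(x + 1) where h(x) = x^3 - 577, and h is irreducible over Q (because 577 is not a perfect cube, so h has no rational root, and a monic cubic with no rational root is irreducible), g is also irreducible (irreducibility is preserved under the substitution x → x + 1). Hence m_α(x) = x^3 + 3x^2 + 3x - 576.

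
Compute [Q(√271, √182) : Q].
[Q(√271, √182) : Q] = 4

[Q(√271):Q] = 2 (min poly x^2 - 271, irreducible since 271 is squarefree > 1). For the top step, suppose √182 ∈ Q(√271), say √182 = c + d√271 with c, d ∈ Q. Squaring: 182 = c^2 + 271d^2 + 2cd√271. Since √271 ∉ Q this forces 2cd = 0. If d = 0 then √182 = c ∈ Q, contradicting 182 squarefree > 1. If c = 0 then 182 = 271d^2, so 271·182 = (271d)^2 is a perfect square in Q — but 271·182 = 49322 is not a perfect square (since 271 and 182 are distinct squarefree integers). Contradiction. Hence √182 ∉ Q(√271), so x^2 - 182 stays irreducible over Q(√271) and [Q(√271, √182) : Q(√271)] = 2. By the tower law, [Q(√271, √182) : Q] = 2 · 2 = 4.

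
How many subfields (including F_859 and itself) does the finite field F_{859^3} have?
F_{859^3} has 2 subfields

The subfields of F_{p^n} are exactly the fields F_{p^d} for d | n (each is the fixed field of the unique index-d subgroup of Gal(F_{p^n}/F_p) ≅ Z/nZ). The divisors of n = 3 are {1, 3}, giving 2 subfields: F_{859^1}, F_{859^3}.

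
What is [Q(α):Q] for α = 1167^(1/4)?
[Q(α):Q] = 4

α is a root of x^4 - 1167. By Eisenstein's criterion at the prime p = 3 (which divides the constant term 1167 but p^2 = 9 does not, since 1167 is squarefree), x^4 - 1167 is irreducible over Q. Hence [Q(α):Q] = 4.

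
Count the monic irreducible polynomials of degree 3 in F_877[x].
There are 224841752 monic irreducible polynomials of degree 3 over F_877

Each element of F_{877^3} that lies in no proper subfield is a root of exactly one monic irreducible of degree 3 over F_877, and each such polynomial has 3 distinct roots in F_{877^3}. By Möbius inversion the count is N_877(3) = (1/3) Σ_{d|3} μ(3/d) · 877^d = (1/3)(μ(3)·877^1 + μ(1)·877^3) = 674525256/3 = 224841752.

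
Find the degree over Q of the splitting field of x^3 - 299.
[K : Q] = 6

The roots of x^3 - 299 are ∛299, ω∛299, ω^2∛299 where ω = e^(2πi/3) is a primitive cube root of unity, so K = Q(∛299, ω). Now [Q(∛299):Q] = 3 (since 299 is not a perfect cube, x^3 - 299 is irreducible) and [Q(ω):Q] = 2. Both 2 and 3 divide [K:Q], and [K:Q] ≤ 3·2 = 6, so [K:Q] = 6. (Equivalently: Q(∛299) ⊂ R but ω ∉ R, so [K : Q(∛299)] = 2.)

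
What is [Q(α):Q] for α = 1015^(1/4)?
[Q(α):Q] = 4

α is a root of x^4 - 1015. By Eisenstein's criterion at the prime p = 5 (which divides the constant term 1015 but p^2 = 25 does not, since 1015 is squarefree), x^4 - 1015 is irreducible over Q. Hence [Q(α):Q] = 4.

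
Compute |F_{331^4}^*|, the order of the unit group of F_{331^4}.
|F_{331^4}^*| = 12003612720

F_{331^4} has 331^4 = 12003612721 elements; its multiplicative group consists of all nonzero elements, so |F_{331^4}^*| = 12003612721 - 1 = 12003612720. (It is cyclic since any finite subgroup of the multiplicative group of a field is cyclic.)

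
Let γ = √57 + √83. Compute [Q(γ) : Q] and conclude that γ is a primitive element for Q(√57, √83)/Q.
[Q(γ) : Q] = 4 (equivalently, Q(γ) = Q(√57, √83))

Obviously Q(γ) ⊆ Q(√57, √83), and [Q(√57, √83):Q] = 4 (since 57, 83 are distinct squarefree integers > 1 with 4731 not a perfect square). To show equality we compute the minimal polynomial of γ. From γ = √57 + √83: γ^2 = 57 + 2√(4731) + 83 = 140 + 2√(4731), so γ^2 - 140 = 2√(4731); squaring, (γ^2 - 140)^2 = 4·4731, i.e. γ^4 - 280γ^2 + 19600 - 18924 = 0, i.e. γ^4 - 280γ^2 + 676 = 0. So γ is a root of x^4 - 280x^2 + 676. This polynomial is irreducible over Q: it has no rational root (each ±√57 ± √83 is irrational), and any factorization into two quadratics over Q would force √(4731) ∈ Q (pairing opposite roots) or √57, √83 ∈ Q (other pairings), all impossible. Hence [Q(γ):Q] = 4 = [Q(√57, √83):Q], so Q(γ) = Q(√57, √83).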